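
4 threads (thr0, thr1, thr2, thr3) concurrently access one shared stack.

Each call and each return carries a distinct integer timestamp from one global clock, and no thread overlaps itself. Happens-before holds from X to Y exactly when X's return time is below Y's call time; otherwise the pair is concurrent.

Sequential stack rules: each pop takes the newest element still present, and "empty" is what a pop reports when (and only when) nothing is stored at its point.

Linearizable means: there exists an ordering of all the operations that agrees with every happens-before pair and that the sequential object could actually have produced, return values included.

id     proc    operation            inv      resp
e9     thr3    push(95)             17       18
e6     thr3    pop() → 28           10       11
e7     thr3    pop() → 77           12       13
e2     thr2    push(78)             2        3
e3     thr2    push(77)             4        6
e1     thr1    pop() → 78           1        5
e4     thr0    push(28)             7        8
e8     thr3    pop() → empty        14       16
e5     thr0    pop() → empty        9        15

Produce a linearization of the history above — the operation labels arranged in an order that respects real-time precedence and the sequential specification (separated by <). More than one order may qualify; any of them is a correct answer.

step 1: e2 push(78) — stack <78>
step 2: e1 pop() → 78 — stack <>
step 3: e3 push(77) — stack <77>
step 4: e4 push(28) — stack <77,28>
step 5: e6 pop() → 28 — stack <77>
step 6: e7 pop() → 77 — stack <>
step 7: e5 pop() → empty — stack <>
step 8: e8 pop() → empty — stack <>
step 9: e9 push(95) — stack <95>

e2 < e1 < e3 < e4 < e6 < e7 < e5 < e8 < e9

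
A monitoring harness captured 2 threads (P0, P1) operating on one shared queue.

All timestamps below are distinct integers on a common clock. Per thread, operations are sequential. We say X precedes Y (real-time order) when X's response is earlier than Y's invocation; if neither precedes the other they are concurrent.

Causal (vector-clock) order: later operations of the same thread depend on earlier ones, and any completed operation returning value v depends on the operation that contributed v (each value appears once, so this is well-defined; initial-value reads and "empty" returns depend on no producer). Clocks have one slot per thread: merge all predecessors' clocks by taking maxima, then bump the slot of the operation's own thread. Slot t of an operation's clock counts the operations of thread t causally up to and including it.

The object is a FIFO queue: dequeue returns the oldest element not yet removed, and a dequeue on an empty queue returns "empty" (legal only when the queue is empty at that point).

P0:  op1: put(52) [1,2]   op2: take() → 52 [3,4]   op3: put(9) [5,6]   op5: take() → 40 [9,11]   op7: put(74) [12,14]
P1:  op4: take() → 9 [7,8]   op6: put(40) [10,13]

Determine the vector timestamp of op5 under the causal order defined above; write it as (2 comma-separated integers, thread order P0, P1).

(4, 2)

op1 (invocation 1): nothing precedes it; P0's component alone gives (1, 0)
merge at op2 (invoked 3): VC(op1)=(1, 0), own-thread bump on P0 → (2, 0)
merge at op3 (invoked 5): VC(op2)=(2, 0), own-thread bump on P0 → (3, 0)
merge at op4 (invoked 7): VC(op3)=(3, 0), own-thread bump on P1 → (3, 1)
merge at op6 (invoked 10): VC(op4)=(3, 1), own-thread bump on P1 → (3, 2)
merge at op5 (invoked 9): VC(op3)=(3, 0), VC(op6)=(3, 2), own-thread bump on P0 → (4, 2)
merge at op7 (invoked 12): VC(op5)=(4, 2), own-thread bump on P0 → (5, 2)
target: VC(op5) = (4, 2)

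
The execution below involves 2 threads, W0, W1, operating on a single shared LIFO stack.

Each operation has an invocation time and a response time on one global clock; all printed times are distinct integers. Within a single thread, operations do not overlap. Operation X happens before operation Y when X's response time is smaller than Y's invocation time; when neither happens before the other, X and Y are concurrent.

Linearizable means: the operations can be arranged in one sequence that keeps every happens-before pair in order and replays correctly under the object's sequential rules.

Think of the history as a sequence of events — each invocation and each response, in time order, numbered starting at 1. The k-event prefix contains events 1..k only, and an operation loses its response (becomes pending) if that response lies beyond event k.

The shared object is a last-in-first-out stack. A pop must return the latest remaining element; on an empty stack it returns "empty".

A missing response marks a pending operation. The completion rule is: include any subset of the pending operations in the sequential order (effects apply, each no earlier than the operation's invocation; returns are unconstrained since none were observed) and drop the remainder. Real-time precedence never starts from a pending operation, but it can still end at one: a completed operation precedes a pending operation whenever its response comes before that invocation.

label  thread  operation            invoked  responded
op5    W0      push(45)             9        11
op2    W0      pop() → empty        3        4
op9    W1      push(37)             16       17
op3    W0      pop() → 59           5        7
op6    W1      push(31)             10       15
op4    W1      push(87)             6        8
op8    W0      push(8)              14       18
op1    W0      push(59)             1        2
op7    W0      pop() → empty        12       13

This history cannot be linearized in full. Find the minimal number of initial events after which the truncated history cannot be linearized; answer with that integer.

events 1..3 are still linearizable — one witness is op1:
1. op1 push(59), leaving stack <59>
with event 4 included (op2 responding at time 4), all real-time-consistent orders fail
for example op1, op2 fails at step 2: op2 pop() → empty is not legal there

4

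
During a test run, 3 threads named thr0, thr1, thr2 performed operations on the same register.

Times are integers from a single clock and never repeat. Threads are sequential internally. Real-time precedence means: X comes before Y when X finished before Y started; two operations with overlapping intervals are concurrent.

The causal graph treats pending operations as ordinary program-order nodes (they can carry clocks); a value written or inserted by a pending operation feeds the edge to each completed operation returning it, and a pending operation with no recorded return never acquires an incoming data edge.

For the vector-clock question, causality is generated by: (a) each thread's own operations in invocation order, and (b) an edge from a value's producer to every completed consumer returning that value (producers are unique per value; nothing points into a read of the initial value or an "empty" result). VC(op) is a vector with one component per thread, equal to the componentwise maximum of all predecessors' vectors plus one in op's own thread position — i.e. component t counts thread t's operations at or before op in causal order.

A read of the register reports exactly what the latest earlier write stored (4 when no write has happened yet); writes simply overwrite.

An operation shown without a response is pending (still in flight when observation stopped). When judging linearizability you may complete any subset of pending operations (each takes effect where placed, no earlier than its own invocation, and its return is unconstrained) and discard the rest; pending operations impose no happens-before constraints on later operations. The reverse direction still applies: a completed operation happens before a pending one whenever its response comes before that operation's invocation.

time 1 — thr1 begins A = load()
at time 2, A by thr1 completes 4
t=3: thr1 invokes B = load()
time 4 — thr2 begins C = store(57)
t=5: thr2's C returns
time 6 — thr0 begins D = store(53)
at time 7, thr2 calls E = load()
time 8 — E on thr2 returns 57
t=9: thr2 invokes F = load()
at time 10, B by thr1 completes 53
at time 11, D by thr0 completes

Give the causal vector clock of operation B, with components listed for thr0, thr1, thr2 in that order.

(1, 2, 0)

VC(C, invoked at 4): no causal predecessors; +1 on thr2 → (0, 0, 1)
VC(A, invoked at 1): no causal predecessors; +1 on thr1 → (0, 1, 0)
VC(D, invoked at 6): no causal predecessors; +1 on thr0 → (1, 0, 0)
VC(E, invoked at 7): max of VC(C)=(0, 0, 1), then +1 on thread thr2 → (0, 0, 2)
VC(F, invoked at 9): max of VC(E)=(0, 0, 2), then +1 on thread thr2 → (0, 0, 3)
VC(B, invoked at 3): max of VC(A)=(0, 1, 0), VC(D)=(1, 0, 0), then +1 on thread thr1 → (1, 2, 0)
target: VC(B) = (1, 2, 0)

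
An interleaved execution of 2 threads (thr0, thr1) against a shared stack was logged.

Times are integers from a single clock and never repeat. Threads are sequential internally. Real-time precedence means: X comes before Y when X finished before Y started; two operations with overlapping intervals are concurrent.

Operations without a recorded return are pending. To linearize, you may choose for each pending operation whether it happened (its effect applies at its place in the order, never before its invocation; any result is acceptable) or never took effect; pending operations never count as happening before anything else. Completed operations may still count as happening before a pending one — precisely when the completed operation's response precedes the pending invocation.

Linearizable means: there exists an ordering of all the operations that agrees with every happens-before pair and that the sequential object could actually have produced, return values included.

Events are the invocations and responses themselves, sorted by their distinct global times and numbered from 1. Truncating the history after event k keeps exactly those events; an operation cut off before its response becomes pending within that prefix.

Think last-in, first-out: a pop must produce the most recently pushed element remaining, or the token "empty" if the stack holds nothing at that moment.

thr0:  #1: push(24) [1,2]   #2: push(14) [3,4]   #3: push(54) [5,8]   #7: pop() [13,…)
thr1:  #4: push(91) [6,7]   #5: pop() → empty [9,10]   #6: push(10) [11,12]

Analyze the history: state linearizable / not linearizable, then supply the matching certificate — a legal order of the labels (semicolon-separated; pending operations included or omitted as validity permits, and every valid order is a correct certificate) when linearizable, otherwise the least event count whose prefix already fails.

not linearizable — minimal violating prefix: 10 events

events 1..9 are fine; event 10 — the response of #5 at time 10 — makes the prefix non-linearizable
real-time-consistent orders of the 5 completed operations: 2 — all fail the stack replay
for example #1, #2, #3, #4, #5 fails at step 5: #5 pop() → empty is not legal there
for example #1, #2, #4, #3, #5 fails at step 5: #5 pop() → empty is not legal there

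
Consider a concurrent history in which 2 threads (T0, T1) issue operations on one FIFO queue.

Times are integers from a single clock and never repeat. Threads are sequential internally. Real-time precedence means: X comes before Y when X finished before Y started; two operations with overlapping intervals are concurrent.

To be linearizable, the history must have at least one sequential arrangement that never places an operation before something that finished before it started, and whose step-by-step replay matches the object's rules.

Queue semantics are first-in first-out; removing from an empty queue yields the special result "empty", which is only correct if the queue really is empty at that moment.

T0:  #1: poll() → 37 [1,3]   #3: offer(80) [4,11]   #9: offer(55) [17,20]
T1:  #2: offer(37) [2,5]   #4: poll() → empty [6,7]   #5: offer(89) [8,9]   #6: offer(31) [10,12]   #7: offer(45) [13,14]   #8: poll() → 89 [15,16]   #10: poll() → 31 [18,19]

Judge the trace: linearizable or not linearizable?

a witness: #2, #1, #4, #5, #6, #3, #7, #8, #9, #10
after step 1 (#2 offer(37)): queue <37>
after step 2 (#1 poll() → 37): queue <>
after step 3 (#4 poll() → empty): queue <>
after step 4 (#5 offer(89)): queue <89>
after step 5 (#6 offer(31)): queue <89,31>
after step 6 (#3 offer(80)): queue <89,31,80>
after step 7 (#7 offer(45)): queue <89,31,80,45>
after step 8 (#8 poll() → 89): queue <31,80,45>
after step 9 (#9 offer(55)): queue <31,80,45,55>
after step 10 (#10 poll() → 31): queue <80,45,55>

linearizable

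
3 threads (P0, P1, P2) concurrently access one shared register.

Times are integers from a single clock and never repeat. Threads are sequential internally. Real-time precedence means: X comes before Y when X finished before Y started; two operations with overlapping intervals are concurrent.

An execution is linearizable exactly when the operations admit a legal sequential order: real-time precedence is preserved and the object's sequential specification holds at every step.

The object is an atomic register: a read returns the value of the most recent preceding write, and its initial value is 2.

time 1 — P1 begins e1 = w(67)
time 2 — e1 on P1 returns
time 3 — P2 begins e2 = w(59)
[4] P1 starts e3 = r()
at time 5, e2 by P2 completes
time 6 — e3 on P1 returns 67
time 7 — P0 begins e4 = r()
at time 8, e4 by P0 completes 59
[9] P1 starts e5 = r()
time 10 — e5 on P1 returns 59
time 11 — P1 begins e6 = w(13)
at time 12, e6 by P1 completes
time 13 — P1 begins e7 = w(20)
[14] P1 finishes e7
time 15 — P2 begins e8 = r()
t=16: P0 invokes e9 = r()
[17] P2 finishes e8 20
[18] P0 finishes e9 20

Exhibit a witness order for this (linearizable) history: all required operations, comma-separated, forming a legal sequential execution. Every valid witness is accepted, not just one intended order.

after step 1 (e1 w(67)): value 67
after step 2 (e3 r() → 67): value 67
after step 3 (e2 w(59)): value 59
after step 4 (e4 r() → 59): value 59
after step 5 (e5 r() → 59): value 59
after step 6 (e6 w(13)): value 13
after step 7 (e7 w(20)): value 20
after step 8 (e8 r() → 20): value 20
after step 9 (e9 r() → 20): value 20

e1, e3, e2, e4, e5, e6, e7, e8, e9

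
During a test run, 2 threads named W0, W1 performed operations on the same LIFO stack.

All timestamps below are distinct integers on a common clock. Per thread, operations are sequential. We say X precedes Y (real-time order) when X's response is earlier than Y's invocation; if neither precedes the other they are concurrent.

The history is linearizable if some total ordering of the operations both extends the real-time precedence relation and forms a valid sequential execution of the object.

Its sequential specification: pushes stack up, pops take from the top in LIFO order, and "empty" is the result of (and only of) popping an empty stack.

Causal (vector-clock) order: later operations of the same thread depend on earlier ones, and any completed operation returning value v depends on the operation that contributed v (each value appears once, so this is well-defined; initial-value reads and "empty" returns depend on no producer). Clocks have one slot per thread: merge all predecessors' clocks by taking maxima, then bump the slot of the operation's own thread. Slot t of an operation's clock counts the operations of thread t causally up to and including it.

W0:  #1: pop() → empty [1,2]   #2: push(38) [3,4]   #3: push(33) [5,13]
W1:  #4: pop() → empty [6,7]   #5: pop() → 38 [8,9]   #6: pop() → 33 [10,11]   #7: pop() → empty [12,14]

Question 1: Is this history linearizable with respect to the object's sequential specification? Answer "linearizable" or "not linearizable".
not linearizable

events 1..6 are fine; event 7 — the response of #4 at time 7 — makes the prefix non-linearizable
a single order respects real time; the 3 completed LIFO stack operations fail replay along it
every completion of the 1 pending operation (#3) was checked; none linearizes
for example #1, #2, #4 (pending dropped) fails at step 3: #4 pop() → empty is not legal there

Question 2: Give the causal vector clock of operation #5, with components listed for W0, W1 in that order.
Answer: (2, 2)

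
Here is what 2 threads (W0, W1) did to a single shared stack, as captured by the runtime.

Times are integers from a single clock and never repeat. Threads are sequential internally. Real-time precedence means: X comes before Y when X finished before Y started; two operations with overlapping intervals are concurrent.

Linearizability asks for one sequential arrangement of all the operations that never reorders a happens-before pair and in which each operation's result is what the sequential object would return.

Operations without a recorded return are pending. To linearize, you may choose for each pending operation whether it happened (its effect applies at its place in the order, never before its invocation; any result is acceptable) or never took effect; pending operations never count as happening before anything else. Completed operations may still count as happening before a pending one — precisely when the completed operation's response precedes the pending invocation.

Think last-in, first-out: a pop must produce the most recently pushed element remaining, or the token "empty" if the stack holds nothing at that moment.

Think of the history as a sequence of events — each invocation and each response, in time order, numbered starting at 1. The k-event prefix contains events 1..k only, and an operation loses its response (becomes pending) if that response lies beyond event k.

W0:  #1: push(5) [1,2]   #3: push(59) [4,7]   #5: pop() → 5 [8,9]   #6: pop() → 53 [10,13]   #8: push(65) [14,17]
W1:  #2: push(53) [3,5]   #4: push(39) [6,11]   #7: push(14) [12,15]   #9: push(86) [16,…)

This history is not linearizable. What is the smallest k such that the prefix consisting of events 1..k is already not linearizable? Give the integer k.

9

events 1..8 are linearizable, e.g. via #1, #2, #3:
step 1: #1 push(5) — stack <5>
step 2: #2 push(53) — stack <5,53>
step 3: #3 push(59) — stack <5,53,59>
once event 9 joins (#5's response, time 9), exhaustive search finds no witness
every completion of the 1 pending operation (#4) was checked; none linearizes
sample order #1, #2, #3, #5 (pending dropped) stalls at step 4 — #5 pop() → 5 has no legal effect
sample order #1, #3, #2, #5 (pending dropped) stalls at step 4 — #5 pop() → 5 has no legal effect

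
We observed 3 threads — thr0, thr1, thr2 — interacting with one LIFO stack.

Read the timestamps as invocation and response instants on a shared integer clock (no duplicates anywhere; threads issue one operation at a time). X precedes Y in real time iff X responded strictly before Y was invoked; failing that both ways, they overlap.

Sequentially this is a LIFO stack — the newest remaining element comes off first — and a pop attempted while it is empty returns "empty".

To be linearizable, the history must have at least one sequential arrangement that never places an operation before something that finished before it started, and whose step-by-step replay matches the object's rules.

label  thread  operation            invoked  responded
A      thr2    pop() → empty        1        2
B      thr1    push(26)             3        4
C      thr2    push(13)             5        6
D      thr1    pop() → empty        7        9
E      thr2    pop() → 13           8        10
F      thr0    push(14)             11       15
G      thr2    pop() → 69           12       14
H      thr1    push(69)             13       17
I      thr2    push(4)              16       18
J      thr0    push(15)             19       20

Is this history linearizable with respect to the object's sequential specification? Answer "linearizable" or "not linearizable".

prefix check: 1..8 passes, 1..9 fails once D's time-9 response joins
one real-time candidate order over the 4 completed operations — the LIFO stack replay rejects it
include/drop combinations of the 1 pending operation (E) were all tried; none helps
sample order A, B, C, D (pending dropped) stalls at step 4 — D pop() → empty has no legal effect

not linearizable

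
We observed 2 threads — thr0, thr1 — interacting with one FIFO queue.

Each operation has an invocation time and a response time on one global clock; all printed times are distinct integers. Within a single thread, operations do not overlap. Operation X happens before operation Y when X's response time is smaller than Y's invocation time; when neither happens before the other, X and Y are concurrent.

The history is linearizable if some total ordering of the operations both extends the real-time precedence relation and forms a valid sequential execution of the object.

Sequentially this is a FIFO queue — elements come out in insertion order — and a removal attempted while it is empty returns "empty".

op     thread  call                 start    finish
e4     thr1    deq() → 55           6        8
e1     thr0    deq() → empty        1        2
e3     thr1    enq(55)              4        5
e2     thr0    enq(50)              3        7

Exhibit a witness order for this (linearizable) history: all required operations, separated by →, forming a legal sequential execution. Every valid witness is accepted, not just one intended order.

e1 → e3 → e2 → e4

1. e1 deq() → empty, leaving queue <>
2. e3 enq(55), leaving queue <55>
3. e2 enq(50), leaving queue <55,50>
4. e4 deq() → 55, leaving queue <50>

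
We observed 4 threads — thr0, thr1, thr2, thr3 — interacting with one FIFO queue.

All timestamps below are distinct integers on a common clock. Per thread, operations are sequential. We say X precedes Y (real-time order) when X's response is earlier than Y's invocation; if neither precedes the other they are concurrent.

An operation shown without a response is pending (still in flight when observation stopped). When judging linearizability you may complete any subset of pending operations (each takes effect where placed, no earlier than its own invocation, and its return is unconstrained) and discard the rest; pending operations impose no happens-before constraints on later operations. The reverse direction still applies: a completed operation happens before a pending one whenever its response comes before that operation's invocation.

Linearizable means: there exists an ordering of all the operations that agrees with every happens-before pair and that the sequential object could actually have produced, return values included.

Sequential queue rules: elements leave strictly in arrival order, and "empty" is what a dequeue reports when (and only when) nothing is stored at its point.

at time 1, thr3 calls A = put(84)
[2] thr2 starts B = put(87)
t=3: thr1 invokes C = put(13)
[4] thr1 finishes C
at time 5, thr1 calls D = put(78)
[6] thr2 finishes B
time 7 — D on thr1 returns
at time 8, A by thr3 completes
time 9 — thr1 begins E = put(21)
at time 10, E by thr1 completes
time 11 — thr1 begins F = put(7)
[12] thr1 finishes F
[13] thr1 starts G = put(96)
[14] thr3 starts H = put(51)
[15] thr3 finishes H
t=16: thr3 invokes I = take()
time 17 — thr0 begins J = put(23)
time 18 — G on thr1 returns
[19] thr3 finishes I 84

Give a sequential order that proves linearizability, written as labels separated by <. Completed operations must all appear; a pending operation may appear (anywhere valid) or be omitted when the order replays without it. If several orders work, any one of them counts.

A < B < C < D < E < F < G < H < I

step 1: A put(84) — queue <84>
step 2: B put(87) — queue <84,87>
step 3: C put(13) — queue <84,87,13>
step 4: D put(78) — queue <84,87,13,78>
step 5: E put(21) — queue <84,87,13,78,21>
step 6: F put(7) — queue <84,87,13,78,21,7>
step 7: G put(96) — queue <84,87,13,78,21,7,96>
step 8: H put(51) — queue <84,87,13,78,21,7,96,51>
step 9: I take() → 84 — queue <87,13,78,21,7,96,51>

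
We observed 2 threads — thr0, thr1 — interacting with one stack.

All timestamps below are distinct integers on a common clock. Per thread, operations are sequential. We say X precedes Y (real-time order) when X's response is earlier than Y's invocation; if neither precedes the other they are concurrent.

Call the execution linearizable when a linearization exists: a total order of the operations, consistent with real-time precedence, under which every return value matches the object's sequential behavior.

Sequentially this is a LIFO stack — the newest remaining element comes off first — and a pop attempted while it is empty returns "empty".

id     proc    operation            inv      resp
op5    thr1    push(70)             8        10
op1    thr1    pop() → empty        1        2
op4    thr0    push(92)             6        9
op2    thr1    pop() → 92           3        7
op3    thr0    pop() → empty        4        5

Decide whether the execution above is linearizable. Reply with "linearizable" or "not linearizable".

linearizable

a witness: op1, op3, op4, op2, op5
step 1: op1 pop() → empty — stack <>
step 2: op3 pop() → empty — stack <>
step 3: op4 push(92) — stack <92>
step 4: op2 pop() → 92 — stack <>
step 5: op5 push(70) — stack <70>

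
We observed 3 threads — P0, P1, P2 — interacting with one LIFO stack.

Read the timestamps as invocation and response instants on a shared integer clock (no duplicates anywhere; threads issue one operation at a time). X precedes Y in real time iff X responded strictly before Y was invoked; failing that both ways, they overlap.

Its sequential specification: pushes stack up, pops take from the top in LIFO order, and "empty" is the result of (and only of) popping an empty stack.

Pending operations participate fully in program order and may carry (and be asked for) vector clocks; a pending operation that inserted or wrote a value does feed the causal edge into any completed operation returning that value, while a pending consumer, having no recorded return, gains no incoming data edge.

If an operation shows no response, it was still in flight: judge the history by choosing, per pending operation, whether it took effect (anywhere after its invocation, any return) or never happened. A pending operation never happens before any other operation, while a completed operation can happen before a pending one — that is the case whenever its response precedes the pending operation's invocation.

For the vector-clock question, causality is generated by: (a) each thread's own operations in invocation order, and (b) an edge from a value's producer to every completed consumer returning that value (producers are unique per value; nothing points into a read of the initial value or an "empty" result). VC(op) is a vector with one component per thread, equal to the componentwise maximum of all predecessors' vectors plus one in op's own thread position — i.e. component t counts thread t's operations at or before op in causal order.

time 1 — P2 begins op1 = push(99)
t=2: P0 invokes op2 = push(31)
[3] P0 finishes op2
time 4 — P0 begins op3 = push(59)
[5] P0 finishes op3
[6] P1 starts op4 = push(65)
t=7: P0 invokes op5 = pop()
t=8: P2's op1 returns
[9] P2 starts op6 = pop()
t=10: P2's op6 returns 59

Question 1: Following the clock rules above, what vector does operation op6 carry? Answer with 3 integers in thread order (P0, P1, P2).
Answer: (2, 0, 2)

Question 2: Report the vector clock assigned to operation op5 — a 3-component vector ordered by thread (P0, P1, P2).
Answer: (3, 0, 0)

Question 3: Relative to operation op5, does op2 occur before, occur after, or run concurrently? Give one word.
Answer: before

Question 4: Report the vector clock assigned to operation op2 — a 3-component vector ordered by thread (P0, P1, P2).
Answer: (1, 0, 0)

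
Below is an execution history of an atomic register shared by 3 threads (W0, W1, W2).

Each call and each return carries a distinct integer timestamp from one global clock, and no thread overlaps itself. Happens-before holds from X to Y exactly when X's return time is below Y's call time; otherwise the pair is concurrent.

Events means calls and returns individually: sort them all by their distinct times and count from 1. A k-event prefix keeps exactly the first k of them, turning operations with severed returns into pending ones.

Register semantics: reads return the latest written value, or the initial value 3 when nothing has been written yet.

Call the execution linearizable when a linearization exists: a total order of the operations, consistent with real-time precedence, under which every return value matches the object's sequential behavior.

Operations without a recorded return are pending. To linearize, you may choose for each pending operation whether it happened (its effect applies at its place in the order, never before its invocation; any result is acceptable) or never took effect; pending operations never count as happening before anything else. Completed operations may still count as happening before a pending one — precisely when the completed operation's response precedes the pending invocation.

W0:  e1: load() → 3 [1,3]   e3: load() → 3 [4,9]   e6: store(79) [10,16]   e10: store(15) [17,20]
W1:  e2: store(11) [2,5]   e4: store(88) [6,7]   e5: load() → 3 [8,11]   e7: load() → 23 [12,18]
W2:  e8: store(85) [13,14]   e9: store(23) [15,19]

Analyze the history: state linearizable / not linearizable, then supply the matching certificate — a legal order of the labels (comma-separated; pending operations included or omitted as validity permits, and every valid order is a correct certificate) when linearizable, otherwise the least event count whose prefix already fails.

not linearizable — minimal violating prefix: 11 events

through event 10 a valid linearization exists; event 11 (e5 responding at time 11) ends that
7 orders of the 5 completed atomic register ops respect real time; none is legal
completion choices over the 1 pending operation (e6) were checked; none helps
for example e1, e2, e3, e4, e5 (pending dropped) fails at step 3: e3 load() → 3 is not legal there
for example e1, e2, e4, e3, e5 (pending dropped) fails at step 4: e3 load() → 3 is not legal there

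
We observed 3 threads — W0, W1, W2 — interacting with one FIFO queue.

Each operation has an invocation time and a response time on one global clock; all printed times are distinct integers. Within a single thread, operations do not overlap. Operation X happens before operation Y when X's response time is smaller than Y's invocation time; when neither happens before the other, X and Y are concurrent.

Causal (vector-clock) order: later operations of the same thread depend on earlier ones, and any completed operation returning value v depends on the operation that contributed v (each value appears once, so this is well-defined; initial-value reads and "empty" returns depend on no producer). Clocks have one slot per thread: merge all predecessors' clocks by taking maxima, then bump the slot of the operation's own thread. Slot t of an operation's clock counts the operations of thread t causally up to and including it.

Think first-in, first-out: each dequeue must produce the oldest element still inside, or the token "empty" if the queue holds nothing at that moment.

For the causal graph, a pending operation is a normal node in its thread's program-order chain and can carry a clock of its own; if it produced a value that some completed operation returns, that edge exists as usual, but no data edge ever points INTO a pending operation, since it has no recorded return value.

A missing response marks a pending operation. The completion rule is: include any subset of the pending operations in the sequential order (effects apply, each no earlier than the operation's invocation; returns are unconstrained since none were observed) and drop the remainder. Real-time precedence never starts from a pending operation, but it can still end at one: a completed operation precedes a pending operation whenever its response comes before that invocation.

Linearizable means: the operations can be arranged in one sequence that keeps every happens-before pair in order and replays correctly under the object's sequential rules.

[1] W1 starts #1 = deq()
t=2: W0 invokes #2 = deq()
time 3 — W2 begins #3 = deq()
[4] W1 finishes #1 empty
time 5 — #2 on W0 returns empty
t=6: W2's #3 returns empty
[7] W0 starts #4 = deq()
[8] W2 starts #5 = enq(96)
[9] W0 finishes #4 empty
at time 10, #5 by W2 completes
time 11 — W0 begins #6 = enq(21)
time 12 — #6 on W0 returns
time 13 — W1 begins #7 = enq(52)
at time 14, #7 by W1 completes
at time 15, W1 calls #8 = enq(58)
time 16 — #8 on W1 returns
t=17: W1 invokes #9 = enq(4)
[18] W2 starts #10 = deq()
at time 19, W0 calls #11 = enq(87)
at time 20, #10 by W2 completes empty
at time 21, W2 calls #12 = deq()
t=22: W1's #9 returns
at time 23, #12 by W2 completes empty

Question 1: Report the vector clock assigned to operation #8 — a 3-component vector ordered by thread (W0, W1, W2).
(0, 3, 0)

no predecessors for #3 (invoked 3): W2 increments from zero → (0, 0, 1)
no predecessors for #1 (invoked 1): W1 increments from zero → (0, 1, 0)
no predecessors for #2 (invoked 2): W0 increments from zero → (1, 0, 0)
#5 (invocation 8): componentwise max over VC(#3)=(0, 0, 1), +1 at W2, giving (0, 0, 2)
#7 (invocation 13): componentwise max over VC(#1)=(0, 1, 0), +1 at W1, giving (0, 2, 0)
#4 (invocation 7): componentwise max over VC(#2)=(1, 0, 0), +1 at W0, giving (2, 0, 0)
#10 (invocation 18): componentwise max over VC(#5)=(0, 0, 2), +1 at W2, giving (0, 0, 3)
#8 (invocation 15): componentwise max over VC(#7)=(0, 2, 0), +1 at W1, giving (0, 3, 0)
#6 (invocation 11): componentwise max over VC(#4)=(2, 0, 0), +1 at W0, giving (3, 0, 0)
#12 (invocation 21): componentwise max over VC(#10)=(0, 0, 3), +1 at W2, giving (0, 0, 4)
#9 (invocation 17): componentwise max over VC(#8)=(0, 3, 0), +1 at W1, giving (0, 4, 0)
#11 (invocation 19): componentwise max over VC(#6)=(3, 0, 0), +1 at W0, giving (4, 0, 0)
target: VC(#8) = (0, 3, 0)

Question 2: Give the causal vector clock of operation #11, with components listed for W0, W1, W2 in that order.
(4, 0, 0)

VC(#3, invoked at 3): no causal predecessors; +1 on W2 → (0, 0, 1)
VC(#1, invoked at 1): no causal predecessors; +1 on W1 → (0, 1, 0)
VC(#2, invoked at 2): no causal predecessors; +1 on W0 → (1, 0, 0)
from VC(#3)=(0, 0, 1), #5 (invoked 8) maxes components and bumps W2 → (0, 0, 2)
from VC(#1)=(0, 1, 0), #7 (invoked 13) maxes components and bumps W1 → (0, 2, 0)
from VC(#2)=(1, 0, 0), #4 (invoked 7) maxes components and bumps W0 → (2, 0, 0)
from VC(#5)=(0, 0, 2), #10 (invoked 18) maxes components and bumps W2 → (0, 0, 3)
from VC(#7)=(0, 2, 0), #8 (invoked 15) maxes components and bumps W1 → (0, 3, 0)
from VC(#4)=(2, 0, 0), #6 (invoked 11) maxes components and bumps W0 → (3, 0, 0)
from VC(#10)=(0, 0, 3), #12 (invoked 21) maxes components and bumps W2 → (0, 0, 4)
from VC(#8)=(0, 3, 0), #9 (invoked 17) maxes components and bumps W1 → (0, 4, 0)
from VC(#6)=(3, 0, 0), #11 (invoked 19) maxes components and bumps W0 → (4, 0, 0)
target: VC(#11) = (4, 0, 0)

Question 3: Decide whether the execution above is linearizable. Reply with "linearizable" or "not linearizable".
not linearizable

prefix check: 1..19 passes, 1..20 fails once #10's time-20 response joins
checked exhaustively: 12 real-time-consistent orders of 9 completed operations, zero legal FIFO queue replays
every completion of the 2 pending operations (#9, #11) was checked; none linearizes
one such order, #1, #2, #3, #4, #5, #6, #7, #8, #10 (pending dropped), breaks at step 9 where #10 deq() → empty is illegal
one such order, #1, #2, #3, #5, #4, #6, #7, #8, #10 (pending dropped), breaks at step 5 where #4 deq() → empty is illegal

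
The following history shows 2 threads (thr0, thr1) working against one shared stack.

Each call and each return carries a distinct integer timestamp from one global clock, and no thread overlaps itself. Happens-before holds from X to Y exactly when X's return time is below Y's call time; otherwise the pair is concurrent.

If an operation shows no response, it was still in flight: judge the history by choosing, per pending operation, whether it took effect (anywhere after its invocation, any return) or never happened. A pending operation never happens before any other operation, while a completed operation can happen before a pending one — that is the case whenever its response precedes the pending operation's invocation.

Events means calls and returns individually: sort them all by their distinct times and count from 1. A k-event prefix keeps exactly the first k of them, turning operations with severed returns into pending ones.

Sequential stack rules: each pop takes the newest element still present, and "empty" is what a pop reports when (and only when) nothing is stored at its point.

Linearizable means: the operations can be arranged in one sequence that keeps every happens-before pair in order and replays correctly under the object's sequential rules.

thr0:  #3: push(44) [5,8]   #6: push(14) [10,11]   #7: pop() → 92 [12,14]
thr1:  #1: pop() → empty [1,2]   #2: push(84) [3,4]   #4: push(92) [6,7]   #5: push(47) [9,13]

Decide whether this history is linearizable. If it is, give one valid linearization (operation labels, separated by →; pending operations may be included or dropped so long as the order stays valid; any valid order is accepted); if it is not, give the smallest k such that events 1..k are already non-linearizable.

not linearizable — minimal violating prefix: 14 events

events 1..13 are fine; event 14 — the response of #7 at time 14 — makes the prefix non-linearizable
the 7 completed operations admit 6 real-time orders; each fails the stack replay
one such order, #1, #2, #3, #4, #5, #6, #7, breaks at step 7 where #7 pop() → 92 is illegal
one such order, #1, #2, #3, #4, #6, #5, #7, breaks at step 7 where #7 pop() → 92 is illegal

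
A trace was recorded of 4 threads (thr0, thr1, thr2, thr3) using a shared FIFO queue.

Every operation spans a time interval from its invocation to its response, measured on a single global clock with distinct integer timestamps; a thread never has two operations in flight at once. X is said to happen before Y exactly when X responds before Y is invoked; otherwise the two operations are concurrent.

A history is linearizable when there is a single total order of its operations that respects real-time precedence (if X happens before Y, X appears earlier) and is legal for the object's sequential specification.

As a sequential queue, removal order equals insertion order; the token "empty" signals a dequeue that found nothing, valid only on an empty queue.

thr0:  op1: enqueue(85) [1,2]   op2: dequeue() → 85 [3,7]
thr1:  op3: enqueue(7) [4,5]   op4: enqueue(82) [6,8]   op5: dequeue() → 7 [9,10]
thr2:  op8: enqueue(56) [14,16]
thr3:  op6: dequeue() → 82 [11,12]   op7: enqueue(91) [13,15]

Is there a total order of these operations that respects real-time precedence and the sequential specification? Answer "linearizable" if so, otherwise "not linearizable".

witness order: op1, op2, op3, op4, op5, op6, op7, op8
step 1: op1 enqueue(85) — queue <85>
step 2: op2 dequeue() → 85 — queue <>
step 3: op3 enqueue(7) — queue <7>
step 4: op4 enqueue(82) — queue <7,82>
step 5: op5 dequeue() → 7 — queue <82>
step 6: op6 dequeue() → 82 — queue <>
step 7: op7 enqueue(91) — queue <91>
step 8: op8 enqueue(56) — queue <91,56>

linearizable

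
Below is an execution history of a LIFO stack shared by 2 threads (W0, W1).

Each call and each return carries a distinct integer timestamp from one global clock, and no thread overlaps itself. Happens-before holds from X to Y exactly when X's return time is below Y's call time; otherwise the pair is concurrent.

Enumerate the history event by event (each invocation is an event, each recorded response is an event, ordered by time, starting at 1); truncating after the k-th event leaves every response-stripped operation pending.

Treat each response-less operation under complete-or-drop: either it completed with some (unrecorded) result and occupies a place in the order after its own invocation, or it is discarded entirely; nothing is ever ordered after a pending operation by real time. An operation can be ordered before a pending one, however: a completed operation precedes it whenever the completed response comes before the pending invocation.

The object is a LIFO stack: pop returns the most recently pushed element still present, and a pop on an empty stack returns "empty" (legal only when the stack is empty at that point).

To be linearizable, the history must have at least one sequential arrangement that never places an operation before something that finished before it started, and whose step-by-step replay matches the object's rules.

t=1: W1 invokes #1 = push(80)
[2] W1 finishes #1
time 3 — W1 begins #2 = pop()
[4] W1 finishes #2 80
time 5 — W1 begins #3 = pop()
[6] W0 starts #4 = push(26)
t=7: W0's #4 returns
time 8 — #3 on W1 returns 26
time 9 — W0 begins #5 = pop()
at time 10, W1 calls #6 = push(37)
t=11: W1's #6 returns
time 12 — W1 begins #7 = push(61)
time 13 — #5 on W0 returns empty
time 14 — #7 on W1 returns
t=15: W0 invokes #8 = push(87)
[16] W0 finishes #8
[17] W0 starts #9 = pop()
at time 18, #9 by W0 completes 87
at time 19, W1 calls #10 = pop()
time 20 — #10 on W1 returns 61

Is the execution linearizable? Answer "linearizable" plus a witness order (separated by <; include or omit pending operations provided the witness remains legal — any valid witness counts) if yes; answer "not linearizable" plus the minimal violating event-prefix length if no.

1. #1 push(80), leaving stack <80>
2. #2 pop() → 80, leaving stack <>
3. #4 push(26), leaving stack <26>
4. #3 pop() → 26, leaving stack <>
5. #5 pop() → empty, leaving stack <>
6. #6 push(37), leaving stack <37>
7. #7 push(61), leaving stack <37,61>
8. #8 push(87), leaving stack <37,61,87>
9. #9 pop() → 87, leaving stack <37,61>
10. #10 pop() → 61, leaving stack <37>

linearizable — witness: #1 < #2 < #4 < #3 < #5 < #6 < #7 < #8 < #9 < #10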